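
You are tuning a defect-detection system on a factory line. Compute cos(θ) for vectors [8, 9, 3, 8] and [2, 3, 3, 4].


A·B = 8·2 + 9·3 + 3·3 + 8·4 = 84
‖A‖ = √218 = 14.7648, ‖B‖ = √38 = 6.1644
cos = 84/(√218·√38) = 84/√8284 = 0.9229

0.9229


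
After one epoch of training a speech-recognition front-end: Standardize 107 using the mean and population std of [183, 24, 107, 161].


μ = 118.75, σ = 61.2959
z = (107 - 118.75)/61.2959 = -0.1917

-0.1917


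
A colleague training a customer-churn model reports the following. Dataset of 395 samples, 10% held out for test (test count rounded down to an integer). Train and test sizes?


Test = ⌊395·10/100⌋ = 39
Train = 395 - 39 = 356

Train: 356, Test: 39


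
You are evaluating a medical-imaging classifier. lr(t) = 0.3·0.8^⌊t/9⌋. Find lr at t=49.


n_drops = ⌊49/9⌋ = 5
lr = 0.3·0.8^5 = 0.3·0.32768 = 0.098304

0.098304


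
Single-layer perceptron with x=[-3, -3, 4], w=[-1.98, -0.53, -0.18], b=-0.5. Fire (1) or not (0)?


z = (-3)·(-1.98) + (-3)·(-0.53) + (4)·(-0.18) - 0.5
  = 6.31
step(z) = 1 (z≥0)

1


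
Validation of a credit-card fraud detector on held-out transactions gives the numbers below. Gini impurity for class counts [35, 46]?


Probabilities: [35/81, 46/81] ≈ [0.4321, 0.5679]
Σpᵢ² = (1225 + 2116)/81² = 3341/6561
Gini = 1 - Σpᵢ² = 1 - 3341/6561 = 0.4908

0.4908


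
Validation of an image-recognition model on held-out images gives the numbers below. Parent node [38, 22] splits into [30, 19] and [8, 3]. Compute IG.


Parent = [38, 22], H_parent = 0.9481
H_left = 0.9633 (n=49), H_right = 0.8454 (n=11)
H_children = (49/60)·0.9633 + (11/60)·0.8454 = 0.9417
IG = 0.9481 - 0.9417 = 0.0064

0.0064


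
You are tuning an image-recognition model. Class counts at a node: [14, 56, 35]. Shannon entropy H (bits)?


Probabilities: [14/105, 56/105, 35/105] ≈ [0.1333, 0.5333, 0.3333]
H = -((14/105)·log₂(14/105) + (56/105)·log₂(56/105) + (35/105)·log₂(35/105))
  = 1.3996 bits

1.3996 bits


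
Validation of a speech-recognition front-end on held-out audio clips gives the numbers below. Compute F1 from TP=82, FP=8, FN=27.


Precision = 82/90 = 0.9111
Recall = 82/109 = 0.7523
F1 = 2·P·R/(P+R) = 2·TP/(2·TP+FP+FN) = 164/(164+8+27) = 164/199 = 0.8241

0.8241


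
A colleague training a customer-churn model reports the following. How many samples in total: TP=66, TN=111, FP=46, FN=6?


Total = TP + TN + FP + FN
= 66 + 111 + 46 + 6
= 229
(Predicted positive: 112, predicted negative: 117)

229


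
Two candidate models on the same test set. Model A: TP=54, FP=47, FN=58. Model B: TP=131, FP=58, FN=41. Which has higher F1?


Model A: P=54/101=0.5347, R=54/112=0.4821, F1=2PR/(P+R)=2TP/(2TP+FP+FN)=108/213=0.507
Model B: P=131/189=0.6931, R=131/172=0.7616, F1=2PR/(P+R)=2TP/(2TP+FP+FN)=262/361=0.7258
0.507 < 0.7258 → Model B

Model B


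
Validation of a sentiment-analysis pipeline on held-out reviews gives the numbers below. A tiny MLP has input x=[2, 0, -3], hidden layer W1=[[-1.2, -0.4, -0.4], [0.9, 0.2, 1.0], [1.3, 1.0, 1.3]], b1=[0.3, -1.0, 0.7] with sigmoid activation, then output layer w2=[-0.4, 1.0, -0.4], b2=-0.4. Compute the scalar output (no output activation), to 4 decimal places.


z1[0] = (-1.2)·(2) + (-0.4)·(0) + (-0.4)·(-3) + 0.3 = -0.9
z1[1] = (0.9)·(2) + (0.2)·(0) + (1.0)·(-3) - 1.0 = -2.2
z1[2] = (1.3)·(2) + (1.0)·(0) + (1.3)·(-3) + 0.7 = -0.6
h = sigmoid(z1) = [0.2891, 0.0998, 0.3543]
output = (-0.4)·(0.2891) + (1.0)·(0.0998) + (-0.4)·(0.3543) - 0.4 = -0.5576

-0.5576


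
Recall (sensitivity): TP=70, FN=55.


Recall = TP/(TP+FN)
= 70/(70+55)
= 70/125 = 56.0%

56.0%


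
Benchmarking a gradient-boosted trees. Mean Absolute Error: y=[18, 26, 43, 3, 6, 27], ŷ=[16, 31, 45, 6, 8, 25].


Absolute errors: |18-16|=2, |26-31|=5, |43-45|=2, |3-6|=3, |6-8|=2, |27-25|=2
Sum = 16
MAE = 16/6 = 8/3

8/3


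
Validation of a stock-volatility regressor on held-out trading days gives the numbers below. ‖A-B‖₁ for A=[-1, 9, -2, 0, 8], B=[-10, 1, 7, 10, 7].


d = |-1+ 10| + |9-1| + |-2-7| + |0-10| + |8-7|
  = 9 + 8 + 9 + 10 + 1
  = 37

37


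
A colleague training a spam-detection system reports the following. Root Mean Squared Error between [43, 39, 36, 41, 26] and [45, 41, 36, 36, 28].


MSE = 37/5 = 7.4
RMSE = √(37/5) = 2.7203

2.7203


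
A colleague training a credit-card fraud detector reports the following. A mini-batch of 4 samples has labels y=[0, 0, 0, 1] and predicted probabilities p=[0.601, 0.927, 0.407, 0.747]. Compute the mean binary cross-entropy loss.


L[0] = -ln(1-0.601) = -ln(0.399) = 0.9188
L[1] = -ln(1-0.927) = -ln(0.073) = 2.6173
L[2] = -ln(1-0.407) = -ln(0.593) = 0.5226
L[3] = -ln(0.747) = 0.2917
mean = (0.9188 + 2.6173 + 0.5226 + 0.2917)/4 = 1.0876

1.0876


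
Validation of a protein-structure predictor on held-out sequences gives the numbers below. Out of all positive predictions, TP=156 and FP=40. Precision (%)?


Precision = TP/(TP+FP)
= 156/(156+40)
= 156/196 = 79.59%

79.59%


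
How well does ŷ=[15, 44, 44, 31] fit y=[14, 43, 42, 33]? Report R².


ȳ = 33
SS_res = Σ(y-ŷ)² = 10
SS_tot = Σ(y-ȳ)² = 542
R² = 1 - SS_res/SS_tot = 1 - 0.0185 = 0.9815

0.9815


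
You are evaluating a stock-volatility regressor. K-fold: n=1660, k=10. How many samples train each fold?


Fold size = 1660/10 = 166
Training per fold = 1660 - 166 = 1494

1494


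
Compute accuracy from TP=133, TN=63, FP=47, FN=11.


Accuracy = (TP+TN)/(TP+TN+FP+FN)
= (133+63)/(254)
= 196/254 = 77.17%

77.17%


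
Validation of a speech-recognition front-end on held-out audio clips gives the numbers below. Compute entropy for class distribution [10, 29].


Probabilities: [10/39, 29/39] ≈ [0.2564, 0.7436]
H = -((10/39)·log₂(10/39) + (29/39)·log₂(29/39))
  = 0.8213 bits

0.8213 bits


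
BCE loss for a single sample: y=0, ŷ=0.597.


BCE = -[y·ln(p) + (1-y)·ln(1-p)]
= -0 - 1·ln(1-0.597)
= -ln(0.403) = 0.9088

0.9088


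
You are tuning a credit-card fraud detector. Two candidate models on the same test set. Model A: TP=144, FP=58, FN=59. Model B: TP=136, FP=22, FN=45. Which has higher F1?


Model A: P=144/202=0.7129, R=144/203=0.7094, F1=2PR/(P+R)=2TP/(2TP+FP+FN)=288/405=0.7111
Model B: P=136/158=0.8608, R=136/181=0.7514, F1=2PR/(P+R)=2TP/(2TP+FP+FN)=272/339=0.8024
0.7111 < 0.8024 → Model B

Model B


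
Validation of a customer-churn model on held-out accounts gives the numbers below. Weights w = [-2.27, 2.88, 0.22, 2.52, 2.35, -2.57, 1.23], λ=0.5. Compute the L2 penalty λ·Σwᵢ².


‖w‖₂² = (-2.27)² + (2.88)² + (0.22)² + (2.52)² + (2.35)² + (-2.57)² + (1.23)²
     = 5.1529 + 8.2944 + 0.0484 + 6.3504 + 5.5225 + 6.6049 + 1.5129
     = 33.4864
λ·‖w‖₂² = 0.5·33.4864 = 16.7432

16.7432


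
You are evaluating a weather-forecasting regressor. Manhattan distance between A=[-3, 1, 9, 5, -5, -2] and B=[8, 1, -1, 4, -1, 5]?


d = |-3-8| + |1-1| + |9+ 1| + |5-4| + |-5+ 1| + |-2-5|
  = 11 + 0 + 10 + 1 + 4 + 7
  = 33

33


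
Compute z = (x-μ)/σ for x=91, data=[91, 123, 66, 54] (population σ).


μ = 83.5, σ = 26.4244
z = (91 - 83.5)/26.4244 = 0.2838

0.2838


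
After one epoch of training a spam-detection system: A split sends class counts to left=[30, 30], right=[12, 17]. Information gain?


Parent = [42, 47], H_parent = 0.9977
H_left = 1 (n=60), H_right = 0.9784 (n=29)
H_children = (60/89)·1 + (29/89)·0.9784 = 0.993
IG = 0.9977 - 0.993 = 0.0047

0.0047


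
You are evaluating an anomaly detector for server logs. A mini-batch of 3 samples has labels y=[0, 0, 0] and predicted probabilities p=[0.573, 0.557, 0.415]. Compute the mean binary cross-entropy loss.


L[0] = -ln(1-0.573) = -ln(0.427) = 0.851
L[1] = -ln(1-0.557) = -ln(0.443) = 0.8142
L[2] = -ln(1-0.415) = -ln(0.585) = 0.5361
mean = (0.851 + 0.8142 + 0.5361)/3 = 0.7338

0.7338


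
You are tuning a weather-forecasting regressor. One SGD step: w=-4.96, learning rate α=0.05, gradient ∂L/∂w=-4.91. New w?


w_new = w - α·∇
= -4.96 - 0.05·-4.91
= -4.96 + 0.2455
= -4.7145

-4.7145


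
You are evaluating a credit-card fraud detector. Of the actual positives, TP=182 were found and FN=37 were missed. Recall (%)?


Recall = TP/(TP+FN)
= 182/(182+37)
= 182/219 = 83.11%

83.11%


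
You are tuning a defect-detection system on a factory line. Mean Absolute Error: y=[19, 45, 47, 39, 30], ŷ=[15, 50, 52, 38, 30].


Absolute errors: |19-15|=4, |45-50|=5, |47-52|=5, |39-38|=1, |30-30|=0
Sum = 15
MAE = 15/5 = 3

3


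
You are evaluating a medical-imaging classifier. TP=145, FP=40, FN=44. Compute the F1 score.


Precision = 145/185 = 0.7838
Recall = 145/189 = 0.7672
F1 = 2·P·R/(P+R) = 2·TP/(2·TP+FP+FN) = 290/(290+40+44) = 290/374 = 0.7754

0.7754


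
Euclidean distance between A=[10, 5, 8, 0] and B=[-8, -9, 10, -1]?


d = √((10+ 8)² + (5+ 9)² + (8-10)² + (0+ 1)²)
  = √(324 + 196 + 4 + 1)
  = √525 = 22.9129

22.9129


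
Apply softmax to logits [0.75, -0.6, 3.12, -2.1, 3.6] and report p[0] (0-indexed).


Exponentials: e^0.75=2.117, e^-0.6=0.5488, e^3.12=22.6464, e^-2.1=0.1225, e^3.6=36.5982
Sum = 62.0329
Softmax = [0.0341, 0.0088, 0.3651, 0.002, 0.59]
p[0] = 2.117/62.0329 = 0.0341

0.0341


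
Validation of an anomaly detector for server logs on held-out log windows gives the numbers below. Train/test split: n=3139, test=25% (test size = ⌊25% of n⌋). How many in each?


Test = ⌊3139·25/100⌋ = 784
Train = 3139 - 784 = 2355

Train: 2355, Test: 784


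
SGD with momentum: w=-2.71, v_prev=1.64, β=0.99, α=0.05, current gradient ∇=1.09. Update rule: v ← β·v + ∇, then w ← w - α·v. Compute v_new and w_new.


v_new = 0.99·1.64 + 1.09 = 1.6236 + 1.09 = 2.7136
w_new = -2.71 - 0.05·2.7136 = -2.71 - 0.13568 = -2.84568

v_new=2.7136, w_new=-2.84568


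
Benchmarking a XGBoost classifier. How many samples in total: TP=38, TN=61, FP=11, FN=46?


Total = TP + TN + FP + FN
= 38 + 61 + 11 + 46
= 156
(Predicted positive: 49, predicted negative: 107)

156


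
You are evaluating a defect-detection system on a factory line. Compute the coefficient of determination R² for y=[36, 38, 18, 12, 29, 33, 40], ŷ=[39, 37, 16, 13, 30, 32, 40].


ȳ = 29.4286
SS_res = Σ(y-ŷ)² = 17
SS_tot = Σ(y-ȳ)² = 675.71
R² = 1 - SS_res/SS_tot = 1 - 0.0252 = 0.9748

0.9748


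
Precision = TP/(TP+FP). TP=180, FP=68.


Precision = TP/(TP+FP)
= 180/(180+68)
= 180/248 = 72.58%

72.58%


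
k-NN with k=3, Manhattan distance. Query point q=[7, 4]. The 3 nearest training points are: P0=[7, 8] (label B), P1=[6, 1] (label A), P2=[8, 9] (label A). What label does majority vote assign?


d(q,P0) = 4  (label B)
d(q,P1) = 4  (label A)
d(q,P2) = 6  (label A)
Votes: A=2, B=1
Majority → A

A


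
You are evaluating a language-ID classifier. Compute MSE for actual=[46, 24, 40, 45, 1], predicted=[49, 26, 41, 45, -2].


Squared errors: (46-49)²=9, (24-26)²=4, (40-41)²=1, (45-45)²=0, (1+ 2)²=9
Sum = 23
MSE = 23/5 = 23/5

23/5


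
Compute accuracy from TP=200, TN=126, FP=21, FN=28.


Accuracy = (TP+TN)/(TP+TN+FP+FN)
= (200+126)/(375)
= 326/375 = 86.93%

86.93%


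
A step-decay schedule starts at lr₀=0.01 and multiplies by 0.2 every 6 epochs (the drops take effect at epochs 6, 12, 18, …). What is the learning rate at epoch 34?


n_drops = ⌊34/6⌋ = 5
lr = 0.01·0.2^5 = 0.01·0.00032 = 0.0000032

0.0000032


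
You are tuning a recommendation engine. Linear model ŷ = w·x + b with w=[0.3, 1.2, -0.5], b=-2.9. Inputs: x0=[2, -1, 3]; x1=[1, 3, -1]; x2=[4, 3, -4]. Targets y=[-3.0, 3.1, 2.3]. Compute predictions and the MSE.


ŷ0 = (0.3)·(2) + (1.2)·(-1) + (-0.5)·(3) - 2.9 = -5.0
ŷ1 = (0.3)·(1) + (1.2)·(3) + (-0.5)·(-1) - 2.9 = 1.5
ŷ2 = (0.3)·(4) + (1.2)·(3) + (-0.5)·(-4) - 2.9 = 3.9
errors² = [4.0, 2.56, 2.56]
MSE = 9.1200/3 = 3.04

3.04


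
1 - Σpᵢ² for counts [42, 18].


Probabilities: [42/60, 18/60] ≈ [0.7, 0.3]
Σpᵢ² = (1764 + 324)/60² = 2088/3600
Gini = 1 - Σpᵢ² = 1 - 2088/3600 = 0.42

0.42


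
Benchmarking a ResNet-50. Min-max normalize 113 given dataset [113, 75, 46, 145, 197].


min=46, max=197
(113-46)/(197-46) = 67/151 = 0.4437

0.4437


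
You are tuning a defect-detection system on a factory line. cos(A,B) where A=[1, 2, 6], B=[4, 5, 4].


A·B = 1·4 + 2·5 + 6·4 = 38
‖A‖ = √41 = 6.4031, ‖B‖ = √57 = 7.5498
cos = 38/(√41·√57) = 38/√2337 = 0.7861

0.7861


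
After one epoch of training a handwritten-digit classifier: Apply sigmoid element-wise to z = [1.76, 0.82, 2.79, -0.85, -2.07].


σ(1.76) = 1/(1+e^-1.76) = 0.8532
σ(0.82) = 1/(1+e^-0.82) = 0.6942
σ(2.79) = 1/(1+e^-2.79) = 0.9421
σ(-0.85) = 1/(1+e^0.85) = 0.2994
σ(-2.07) = 1/(1+e^2.07) = 0.112
result = [0.8532, 0.6942, 0.9421, 0.2994, 0.112]

[0.8532, 0.6942, 0.9421, 0.2994, 0.112]


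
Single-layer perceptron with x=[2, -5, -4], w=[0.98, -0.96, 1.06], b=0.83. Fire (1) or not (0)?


z = (2)·(0.98) + (-5)·(-0.96) + (-4)·(1.06) + 0.83
  = 3.35
step(z) = 1 (z≥0)

1


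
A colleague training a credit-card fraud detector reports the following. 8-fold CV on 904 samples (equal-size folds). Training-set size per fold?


Fold size = 904/8 = 113
Training per fold = 904 - 113 = 791

791


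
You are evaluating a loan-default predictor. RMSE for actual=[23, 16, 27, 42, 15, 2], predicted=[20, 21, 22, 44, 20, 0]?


MSE = 92/6 = 15.3333
RMSE = √(92/6) = 3.9158

3.9158


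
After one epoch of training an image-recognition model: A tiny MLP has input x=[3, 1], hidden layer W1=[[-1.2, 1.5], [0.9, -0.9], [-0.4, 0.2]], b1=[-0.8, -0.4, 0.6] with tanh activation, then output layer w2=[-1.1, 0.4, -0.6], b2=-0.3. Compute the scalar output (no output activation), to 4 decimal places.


z1[0] = (-1.2)·(3) + (1.5)·(1) - 0.8 = -2.9
z1[1] = (0.9)·(3) + (-0.9)·(1) - 0.4 = 1.4
z1[2] = (-0.4)·(3) + (0.2)·(1) + 0.6 = -0.4
h = tanh(z1) = [-0.994, 0.8854, -0.3799]
output = (-1.1)·(-0.994) + (0.4)·(0.8854) + (-0.6)·(-0.3799) - 0.3 = 1.3755

1.3755


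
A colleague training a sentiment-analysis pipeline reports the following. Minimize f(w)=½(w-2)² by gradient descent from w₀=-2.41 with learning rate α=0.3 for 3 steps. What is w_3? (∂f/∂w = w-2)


step 1: grad = -2.41-2 = -4.41; w = -2.41 - 0.3·(-4.41) = -1.087
step 2: grad = -1.087-2 = -3.087; w = -1.087 - 0.3·(-3.087) = -0.1609
step 3: grad = -0.1609-2 = -2.1609; w = -0.1609 - 0.3·(-2.1609) = 0.48737

0.48737


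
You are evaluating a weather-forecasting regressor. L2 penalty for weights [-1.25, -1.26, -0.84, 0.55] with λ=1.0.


‖w‖₂² = (-1.25)² + (-1.26)² + (-0.84)² + (0.55)²
     = 1.5625 + 1.5876 + 0.7056 + 0.3025
     = 4.1582
λ·‖w‖₂² = 1.0·4.1582 = 4.1582

4.1582


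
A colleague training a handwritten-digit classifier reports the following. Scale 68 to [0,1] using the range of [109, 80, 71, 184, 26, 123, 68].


min=26, max=184
(68-26)/(184-26) = 42/158 = 0.2658

0.2658


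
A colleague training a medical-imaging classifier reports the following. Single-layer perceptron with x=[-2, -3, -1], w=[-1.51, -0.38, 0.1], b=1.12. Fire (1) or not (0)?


z = (-2)·(-1.51) + (-3)·(-0.38) + (-1)·(0.1) + 1.12
  = 5.18
step(z) = 1 (z≥0)

1


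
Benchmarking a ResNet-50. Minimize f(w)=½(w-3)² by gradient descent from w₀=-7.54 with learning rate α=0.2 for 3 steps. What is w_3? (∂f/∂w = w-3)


step 1: grad = -7.54-3 = -10.54; w = -7.54 - 0.2·(-10.54) = -5.432
step 2: grad = -5.432-3 = -8.432; w = -5.432 - 0.2·(-8.432) = -3.7456
step 3: grad = -3.7456-3 = -6.7456; w = -3.7456 - 0.2·(-6.7456) = -2.39648

-2.39648


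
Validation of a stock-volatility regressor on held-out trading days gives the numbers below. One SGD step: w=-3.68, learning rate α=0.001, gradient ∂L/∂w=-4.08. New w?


w_new = w - α·∇
= -3.68 - 0.001·-4.08
= -3.68 + 0.00408
= -3.67592

-3.67592


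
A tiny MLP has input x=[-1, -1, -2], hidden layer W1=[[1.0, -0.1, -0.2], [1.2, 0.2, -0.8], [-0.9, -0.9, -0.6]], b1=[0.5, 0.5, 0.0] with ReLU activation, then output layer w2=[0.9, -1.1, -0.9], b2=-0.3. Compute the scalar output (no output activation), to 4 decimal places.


z1[0] = (1.0)·(-1) + (-0.1)·(-1) + (-0.2)·(-2) + 0.5 = 0.0
z1[1] = (1.2)·(-1) + (0.2)·(-1) + (-0.8)·(-2) + 0.5 = 0.7
z1[2] = (-0.9)·(-1) + (-0.9)·(-1) + (-0.6)·(-2) + 0.0 = 3.0
h = ReLU(z1) = [0.0, 0.7, 3.0]
output = (0.9)·(0.0) + (-1.1)·(0.7) + (-0.9)·(3.0) - 0.3 = -3.77

-3.77


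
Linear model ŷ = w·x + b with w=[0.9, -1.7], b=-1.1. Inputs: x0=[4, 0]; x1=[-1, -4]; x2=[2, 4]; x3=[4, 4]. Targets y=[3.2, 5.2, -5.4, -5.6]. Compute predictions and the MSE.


ŷ0 = (0.9)·(4) + (-1.7)·(0) - 1.1 = 2.5
ŷ1 = (0.9)·(-1) + (-1.7)·(-4) - 1.1 = 4.8
ŷ2 = (0.9)·(2) + (-1.7)·(4) - 1.1 = -6.1
ŷ3 = (0.9)·(4) + (-1.7)·(4) - 1.1 = -4.3
errors² = [0.49, 0.16, 0.49, 1.69]
MSE = 2.8300/4 = 0.7075

0.7075


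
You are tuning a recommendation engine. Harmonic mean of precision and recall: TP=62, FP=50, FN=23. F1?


Precision = 62/112 = 0.5536
Recall = 62/85 = 0.7294
F1 = 2·P·R/(P+R) = 2·TP/(2·TP+FP+FN) = 124/(124+50+23) = 124/197 = 0.6294

0.6294


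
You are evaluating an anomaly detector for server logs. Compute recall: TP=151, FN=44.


Recall = TP/(TP+FN)
= 151/(151+44)
= 151/195 = 77.44%

77.44%


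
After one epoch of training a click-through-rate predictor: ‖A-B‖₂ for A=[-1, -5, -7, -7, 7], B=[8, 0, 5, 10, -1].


d = √((-1-8)² + (-5-0)² + (-7-5)² + (-7-10)² + (7+ 1)²)
  = √(81 + 25 + 144 + 289 + 64)
  = √603 = 24.5561

24.5561


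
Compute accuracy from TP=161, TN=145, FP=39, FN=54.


Accuracy = (TP+TN)/(TP+TN+FP+FN)
= (161+145)/(399)
= 306/399 = 76.69%

76.69%


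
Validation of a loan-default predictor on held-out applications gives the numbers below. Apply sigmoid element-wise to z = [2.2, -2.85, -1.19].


σ(2.2) = 1/(1+e^-2.2) = 0.9002
σ(-2.85) = 1/(1+e^2.85) = 0.0547
σ(-1.19) = 1/(1+e^1.19) = 0.2333
result = [0.9002, 0.0547, 0.2333]

[0.9002, 0.0547, 0.2333]


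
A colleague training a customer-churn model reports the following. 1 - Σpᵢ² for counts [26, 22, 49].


Probabilities: [26/97, 22/97, 49/97] ≈ [0.268, 0.2268, 0.5052]
Σpᵢ² = (676 + 484 + 2401)/97² = 3561/9409
Gini = 1 - Σpᵢ² = 1 - 3561/9409 = 0.6215

0.6215


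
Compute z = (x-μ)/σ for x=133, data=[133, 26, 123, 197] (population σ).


μ = 119.75, σ = 61.1203
z = (133 - 119.75)/61.1203 = 0.2168

0.2168


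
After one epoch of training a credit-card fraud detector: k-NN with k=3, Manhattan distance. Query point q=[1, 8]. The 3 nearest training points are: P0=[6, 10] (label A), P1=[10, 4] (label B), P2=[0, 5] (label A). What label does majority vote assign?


d(q,P0) = 7  (label A)
d(q,P1) = 13  (label B)
d(q,P2) = 4  (label A)
Votes: A=2, B=1
Majority → A

A


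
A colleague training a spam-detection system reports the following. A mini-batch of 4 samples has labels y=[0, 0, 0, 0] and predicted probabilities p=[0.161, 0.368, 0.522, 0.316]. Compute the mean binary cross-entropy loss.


L[0] = -ln(1-0.161) = -ln(0.839) = 0.1755
L[1] = -ln(1-0.368) = -ln(0.632) = 0.4589
L[2] = -ln(1-0.522) = -ln(0.478) = 0.7381
L[3] = -ln(1-0.316) = -ln(0.684) = 0.3798
mean = (0.1755 + 0.4589 + 0.7381 + 0.3798)/4 = 0.4381

0.4381


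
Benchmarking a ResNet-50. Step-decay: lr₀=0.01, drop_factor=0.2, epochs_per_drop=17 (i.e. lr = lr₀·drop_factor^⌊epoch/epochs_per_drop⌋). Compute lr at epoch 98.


n_drops = ⌊98/17⌋ = 5
lr = 0.01·0.2^5 = 0.01·0.00032 = 0.0000032

0.0000032


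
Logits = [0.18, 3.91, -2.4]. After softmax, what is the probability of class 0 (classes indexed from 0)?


Exponentials: e^0.18=1.1972, e^3.91=49.899, e^-2.4=0.0907
Sum = 51.1869
Softmax = [0.0234, 0.9748, 0.0018]
p[0] = 1.1972/51.1869 = 0.0234

0.0234


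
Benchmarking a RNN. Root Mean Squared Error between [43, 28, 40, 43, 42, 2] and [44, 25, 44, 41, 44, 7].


MSE = 59/6 = 9.8333
RMSE = √(59/6) = 3.1358

3.1358


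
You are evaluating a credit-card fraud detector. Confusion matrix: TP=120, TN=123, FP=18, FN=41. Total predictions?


Total = TP + TN + FP + FN
= 120 + 123 + 18 + 41
= 302
(Predicted positive: 138, predicted negative: 164)

302


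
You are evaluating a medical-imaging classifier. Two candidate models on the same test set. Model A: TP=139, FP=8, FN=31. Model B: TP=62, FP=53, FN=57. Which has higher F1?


Model A: P=139/147=0.9456, R=139/170=0.8176, F1=2PR/(P+R)=2TP/(2TP+FP+FN)=278/317=0.877
Model B: P=62/115=0.5391, R=62/119=0.521, F1=2PR/(P+R)=2TP/(2TP+FP+FN)=124/234=0.5299
0.877 > 0.5299 → Model A

Model A


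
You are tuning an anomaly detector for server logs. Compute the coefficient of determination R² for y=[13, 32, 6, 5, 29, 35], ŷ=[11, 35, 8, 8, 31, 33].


ȳ = 20
SS_res = Σ(y-ŷ)² = 34
SS_tot = Σ(y-ȳ)² = 920
R² = 1 - SS_res/SS_tot = 1 - 0.037 = 0.963

0.963


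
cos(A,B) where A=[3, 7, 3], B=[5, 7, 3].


A·B = 3·5 + 7·7 + 3·3 = 73
‖A‖ = √67 = 8.1854, ‖B‖ = √83 = 9.1104
cos = 73/(√67·√83) = 73/√5561 = 0.9789

0.9789


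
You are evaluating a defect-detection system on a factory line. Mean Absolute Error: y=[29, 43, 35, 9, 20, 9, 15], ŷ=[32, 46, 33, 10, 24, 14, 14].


Absolute errors: |29-32|=3, |43-46|=3, |35-33|=2, |9-10|=1, |20-24|=4, |9-14|=5, |15-14|=1
Sum = 19
MAE = 19/7 = 19/7

19/7


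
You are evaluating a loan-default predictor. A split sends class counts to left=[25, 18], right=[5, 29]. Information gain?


Parent = [30, 47], H_parent = 0.9645
H_left = 0.9808 (n=43), H_right = 0.6024 (n=34)
H_children = (43/77)·0.9808 + (34/77)·0.6024 = 0.8137
IG = 0.9645 - 0.8137 = 0.1508

0.1508


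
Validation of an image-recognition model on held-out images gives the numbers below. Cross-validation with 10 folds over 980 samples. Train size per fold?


Fold size = 980/10 = 98
Training per fold = 980 - 98 = 882

882


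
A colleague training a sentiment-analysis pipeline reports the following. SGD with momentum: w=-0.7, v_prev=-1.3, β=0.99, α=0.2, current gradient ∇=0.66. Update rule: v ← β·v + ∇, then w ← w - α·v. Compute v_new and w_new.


v_new = 0.99·-1.3 + 0.66 = -1.287 + 0.66 = -0.627
w_new = -0.7 - 0.2·-0.627 = -0.7 + 0.1254 = -0.5746

v_new=-0.627, w_new=-0.5746


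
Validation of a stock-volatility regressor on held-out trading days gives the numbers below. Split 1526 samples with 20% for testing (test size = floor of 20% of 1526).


Test = ⌊1526·20/100⌋ = 305
Train = 1526 - 305 = 1221

Train: 1221, Test: 305


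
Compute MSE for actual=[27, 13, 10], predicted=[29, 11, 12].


Squared errors: (27-29)²=4, (13-11)²=4, (10-12)²=4
Sum = 12
MSE = 12/3 = 4

4


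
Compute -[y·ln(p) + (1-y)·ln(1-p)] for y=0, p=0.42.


BCE = -[y·ln(p) + (1-y)·ln(1-p)]
= -0 - 1·ln(1-0.42)
= -ln(0.58) = 0.5447

0.5447


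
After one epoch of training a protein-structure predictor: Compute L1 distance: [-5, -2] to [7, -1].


d = |-5-7| + |-2+ 1|
  = 12 + 1
  = 13

13


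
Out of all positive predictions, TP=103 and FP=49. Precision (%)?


Precision = TP/(TP+FP)
= 103/(103+49)
= 103/152 = 67.76%

67.76%


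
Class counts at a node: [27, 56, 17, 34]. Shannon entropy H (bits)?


Probabilities: [27/134, 56/134, 17/134, 34/134] ≈ [0.2015, 0.4179, 0.1269, 0.2537]
H = -((27/134)·log₂(27/134) + (56/134)·log₂(56/134) + (17/134)·log₂(17/134) + (34/134)·log₂(34/134))
  = 1.8717 bits

1.8717 bits


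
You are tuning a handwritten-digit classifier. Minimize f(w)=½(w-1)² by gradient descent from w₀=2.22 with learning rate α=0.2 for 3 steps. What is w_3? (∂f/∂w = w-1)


step 1: grad = 2.22-1 = 1.22; w = 2.22 - 0.2·(1.22) = 1.976
step 2: grad = 1.976-1 = 0.976; w = 1.976 - 0.2·(0.976) = 1.7808
step 3: grad = 1.7808-1 = 0.7808; w = 1.7808 - 0.2·(0.7808) = 1.62464

1.62464


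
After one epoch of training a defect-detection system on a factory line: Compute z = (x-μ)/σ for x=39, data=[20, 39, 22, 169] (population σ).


μ = 62.5, σ = 61.9294
z = (39 - 62.5)/61.9294 = -0.3795

-0.3795


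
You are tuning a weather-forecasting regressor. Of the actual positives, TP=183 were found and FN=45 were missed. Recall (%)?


Recall = TP/(TP+FN)
= 183/(183+45)
= 183/228 = 80.26%

80.26%


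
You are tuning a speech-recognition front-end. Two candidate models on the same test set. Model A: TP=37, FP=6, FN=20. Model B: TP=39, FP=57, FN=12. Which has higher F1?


Model A: P=37/43=0.8605, R=37/57=0.6491, F1=2PR/(P+R)=2TP/(2TP+FP+FN)=74/100=0.74
Model B: P=39/96=0.4062, R=39/51=0.7647, F1=2PR/(P+R)=2TP/(2TP+FP+FN)=78/147=0.5306
0.74 > 0.5306 → Model A

Model A


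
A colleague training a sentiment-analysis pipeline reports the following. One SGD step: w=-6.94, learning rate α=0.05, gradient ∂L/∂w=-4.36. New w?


w_new = w - α·∇
= -6.94 - 0.05·-4.36
= -6.94 + 0.218
= -6.722

-6.722


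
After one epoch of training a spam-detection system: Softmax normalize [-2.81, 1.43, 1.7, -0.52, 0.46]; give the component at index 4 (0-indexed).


Exponentials: e^-2.81=0.0602, e^1.43=4.1787, e^1.7=5.4739, e^-0.52=0.5945, e^0.46=1.5841
Sum = 11.8914
Softmax = [0.0051, 0.3514, 0.4603, 0.05, 0.1332]
p[4] = 1.5841/11.8914 = 0.1332

0.1332


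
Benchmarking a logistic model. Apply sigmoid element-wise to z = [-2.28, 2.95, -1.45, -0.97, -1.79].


σ(-2.28) = 1/(1+e^2.28) = 0.0928
σ(2.95) = 1/(1+e^-2.95) = 0.9503
σ(-1.45) = 1/(1+e^1.45) = 0.19
σ(-0.97) = 1/(1+e^0.97) = 0.2749
σ(-1.79) = 1/(1+e^1.79) = 0.1431
result = [0.0928, 0.9503, 0.19, 0.2749, 0.1431]

[0.0928, 0.9503, 0.19, 0.2749, 0.1431]


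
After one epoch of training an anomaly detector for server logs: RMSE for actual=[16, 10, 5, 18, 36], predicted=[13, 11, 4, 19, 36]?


MSE = 12/5 = 2.4
RMSE = √(12/5) = 1.5492

1.5492


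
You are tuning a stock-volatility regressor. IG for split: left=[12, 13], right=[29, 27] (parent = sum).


Parent = [41, 40], H_parent = 0.9999
H_left = 0.9988 (n=25), H_right = 0.9991 (n=56)
H_children = (25/81)·0.9988 + (56/81)·0.9991 = 0.999
IG = 0.9999 - 0.999 = 0.0009

0.0009


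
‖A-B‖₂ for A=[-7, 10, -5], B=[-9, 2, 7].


d = √((-7+ 9)² + (10-2)² + (-5-7)²)
  = √(4 + 64 + 144)
  = √212 = 14.5602

14.5602


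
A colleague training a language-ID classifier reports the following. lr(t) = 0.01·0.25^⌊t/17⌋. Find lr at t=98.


n_drops = ⌊98/17⌋ = 5
lr = 0.01·0.25^5 = 0.01·0.0009765625 = 0.000009765625

0.000009765625


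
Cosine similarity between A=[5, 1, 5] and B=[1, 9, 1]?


A·B = 5·1 + 1·9 + 5·1 = 19
‖A‖ = √51 = 7.1414, ‖B‖ = √83 = 9.1104
cos = 19/(√51·√83) = 19/√4233 = 0.292

0.292


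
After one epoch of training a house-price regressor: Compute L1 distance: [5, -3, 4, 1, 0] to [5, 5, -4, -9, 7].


d = |5-5| + |-3-5| + |4+ 4| + |1+ 9| + |0-7|
  = 0 + 8 + 8 + 10 + 7
  = 33

33


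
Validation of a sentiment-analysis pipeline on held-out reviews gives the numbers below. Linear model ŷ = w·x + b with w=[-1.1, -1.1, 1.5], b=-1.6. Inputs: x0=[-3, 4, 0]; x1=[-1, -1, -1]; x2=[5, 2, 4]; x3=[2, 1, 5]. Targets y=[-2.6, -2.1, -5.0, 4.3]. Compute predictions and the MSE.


ŷ0 = (-1.1)·(-3) + (-1.1)·(4) + (1.5)·(0) - 1.6 = -2.7
ŷ1 = (-1.1)·(-1) + (-1.1)·(-1) + (1.5)·(-1) - 1.6 = -0.9
ŷ2 = (-1.1)·(5) + (-1.1)·(2) + (1.5)·(4) - 1.6 = -3.3
ŷ3 = (-1.1)·(2) + (-1.1)·(1) + (1.5)·(5) - 1.6 = 2.6
errors² = [0.01, 1.44, 2.89, 2.89]
MSE = 7.2300/4 = 1.8075

1.8075


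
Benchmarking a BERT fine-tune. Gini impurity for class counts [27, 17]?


Probabilities: [27/44, 17/44] ≈ [0.6136, 0.3864]
Σpᵢ² = (729 + 289)/44² = 1018/1936
Gini = 1 - Σpᵢ² = 1 - 1018/1936 = 0.4742

0.4742


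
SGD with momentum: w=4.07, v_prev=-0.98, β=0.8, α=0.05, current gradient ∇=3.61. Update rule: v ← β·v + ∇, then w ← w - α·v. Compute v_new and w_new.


v_new = 0.8·-0.98 + 3.61 = -0.784 + 3.61 = 2.826
w_new = 4.07 - 0.05·2.826 = 4.07 - 0.1413 = 3.9287

v_new=2.826, w_new=3.9287


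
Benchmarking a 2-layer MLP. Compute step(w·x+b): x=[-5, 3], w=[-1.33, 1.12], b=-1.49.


z = (-5)·(-1.33) + (3)·(1.12) - 1.49
  = 8.52
step(z) = 1 (z≥0)

1


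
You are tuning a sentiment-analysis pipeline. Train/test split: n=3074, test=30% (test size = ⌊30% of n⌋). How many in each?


Test = ⌊3074·30/100⌋ = 922
Train = 3074 - 922 = 2152

Train: 2152, Test: 922


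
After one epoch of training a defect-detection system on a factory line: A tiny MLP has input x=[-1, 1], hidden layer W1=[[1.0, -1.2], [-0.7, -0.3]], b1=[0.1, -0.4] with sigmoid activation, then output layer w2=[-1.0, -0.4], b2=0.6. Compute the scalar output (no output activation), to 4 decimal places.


z1[0] = (1.0)·(-1) + (-1.2)·(1) + 0.1 = -2.1
z1[1] = (-0.7)·(-1) + (-0.3)·(1) - 0.4 = 0.0
h = sigmoid(z1) = [0.1091, 0.5]
output = (-1.0)·(0.1091) + (-0.4)·(0.5) + 0.6 = 0.2909

0.2909


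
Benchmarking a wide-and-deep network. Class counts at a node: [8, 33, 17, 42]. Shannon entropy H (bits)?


Probabilities: [8/100, 33/100, 17/100, 42/100] ≈ [0.08, 0.33, 0.17, 0.42]
H = -((8/100)·log₂(8/100) + (33/100)·log₂(33/100) + (17/100)·log₂(17/100) + (42/100)·log₂(42/100))
  = 1.7796 bits

1.7796 bits


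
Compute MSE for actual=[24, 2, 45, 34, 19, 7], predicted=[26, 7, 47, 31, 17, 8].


Squared errors: (24-26)²=4, (2-7)²=25, (45-47)²=4, (34-31)²=9, (19-17)²=4, (7-8)²=1
Sum = 47
MSE = 47/6 = 47/6

47/6


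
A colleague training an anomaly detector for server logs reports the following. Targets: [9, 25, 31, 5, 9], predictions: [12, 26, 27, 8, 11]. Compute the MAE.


Absolute errors: |9-12|=3, |25-26|=1, |31-27|=4, |5-8|=3, |9-11|=2
Sum = 13
MAE = 13/5 = 13/5

13/5


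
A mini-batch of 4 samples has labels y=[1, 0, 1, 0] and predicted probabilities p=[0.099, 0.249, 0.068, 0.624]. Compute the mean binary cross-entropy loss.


L[0] = -ln(0.099) = 2.3126
L[1] = -ln(1-0.249) = -ln(0.751) = 0.2863
L[2] = -ln(0.068) = 2.6882
L[3] = -ln(1-0.624) = -ln(0.376) = 0.9782
mean = (2.3126 + 0.2863 + 2.6882 + 0.9782)/4 = 1.5663

1.5663


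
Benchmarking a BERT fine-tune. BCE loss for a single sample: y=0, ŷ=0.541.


BCE = -[y·ln(p) + (1-y)·ln(1-p)]
= -0 - 1·ln(1-0.541)
= -ln(0.459) = 0.7787

0.7787


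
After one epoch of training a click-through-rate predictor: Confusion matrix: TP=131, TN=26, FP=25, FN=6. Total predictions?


Total = TP + TN + FP + FN
= 131 + 26 + 25 + 6
= 188
(Predicted positive: 156, predicted negative: 32)

188


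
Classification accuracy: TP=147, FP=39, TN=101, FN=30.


Accuracy = (TP+TN)/(TP+TN+FP+FN)
= (147+101)/(317)
= 248/317 = 78.23%

78.23%


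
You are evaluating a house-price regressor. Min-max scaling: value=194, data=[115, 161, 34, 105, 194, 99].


min=34, max=194
(194-34)/(194-34) = 160/160 = 1.0

1.0


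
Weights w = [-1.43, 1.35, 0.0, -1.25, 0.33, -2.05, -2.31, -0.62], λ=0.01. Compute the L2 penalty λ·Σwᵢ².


‖w‖₂² = (-1.43)² + (1.35)² + (0.0)² + (-1.25)² + (0.33)² + (-2.05)² + (-2.31)² + (-0.62)²
     = 2.0449 + 1.8225 + 0 + 1.5625 + 0.1089 + 4.2025 + 5.3361 + 0.3844
     = 15.4618
λ·‖w‖₂² = 0.01·15.4618 = 0.154618

0.154618


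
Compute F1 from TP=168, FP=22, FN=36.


Precision = 168/190 = 0.8842
Recall = 168/204 = 0.8235
F1 = 2·P·R/(P+R) = 2·TP/(2·TP+FP+FN) = 336/(336+22+36) = 336/394 = 0.8528

0.8528


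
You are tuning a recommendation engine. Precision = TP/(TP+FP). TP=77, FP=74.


Precision = TP/(TP+FP)
= 77/(77+74)
= 77/151 = 50.99%

50.99%


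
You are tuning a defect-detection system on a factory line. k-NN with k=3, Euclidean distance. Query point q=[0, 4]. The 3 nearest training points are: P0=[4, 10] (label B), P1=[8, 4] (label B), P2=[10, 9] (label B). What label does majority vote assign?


d(q,P0) = 7.2111  (label B)
d(q,P1) = 8.0  (label B)
d(q,P2) = 11.1803  (label B)
Votes: A=0, B=3
Majority → B

B


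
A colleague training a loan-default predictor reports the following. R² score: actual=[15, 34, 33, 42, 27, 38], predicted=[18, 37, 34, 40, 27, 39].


ȳ = 31.5
SS_res = Σ(y-ŷ)² = 24
SS_tot = Σ(y-ȳ)² = 453.5
R² = 1 - SS_res/SS_tot = 1 - 0.0529 = 0.9471

0.9471


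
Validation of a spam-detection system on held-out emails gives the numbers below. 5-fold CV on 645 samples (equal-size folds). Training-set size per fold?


Fold size = 645/5 = 129
Training per fold = 645 - 129 = 516

516


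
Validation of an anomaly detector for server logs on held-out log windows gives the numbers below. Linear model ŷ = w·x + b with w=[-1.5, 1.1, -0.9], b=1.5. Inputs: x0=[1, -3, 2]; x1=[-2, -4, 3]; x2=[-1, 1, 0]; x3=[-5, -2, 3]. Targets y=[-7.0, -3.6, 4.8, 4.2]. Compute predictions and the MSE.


ŷ0 = (-1.5)·(1) + (1.1)·(-3) + (-0.9)·(2) + 1.5 = -5.1
ŷ1 = (-1.5)·(-2) + (1.1)·(-4) + (-0.9)·(3) + 1.5 = -2.6
ŷ2 = (-1.5)·(-1) + (1.1)·(1) + (-0.9)·(0) + 1.5 = 4.1
ŷ3 = (-1.5)·(-5) + (1.1)·(-2) + (-0.9)·(3) + 1.5 = 4.1
errors² = [3.61, 1.0, 0.49, 0.01]
MSE = 5.1100/4 = 1.2775

1.2775


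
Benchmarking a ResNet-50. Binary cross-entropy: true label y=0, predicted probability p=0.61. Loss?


BCE = -[y·ln(p) + (1-y)·ln(1-p)]
= -0 - 1·ln(1-0.61)
= -ln(0.39) = 0.9416

0.9416


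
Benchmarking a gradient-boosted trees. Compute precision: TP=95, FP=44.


Precision = TP/(TP+FP)
= 95/(95+44)
= 95/139 = 68.35%

68.35%


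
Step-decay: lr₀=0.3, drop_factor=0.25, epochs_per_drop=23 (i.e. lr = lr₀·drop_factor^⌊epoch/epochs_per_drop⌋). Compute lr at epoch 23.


n_drops = ⌊23/23⌋ = 1
lr = 0.3·0.25^1 = 0.3·0.25 = 0.075

0.075


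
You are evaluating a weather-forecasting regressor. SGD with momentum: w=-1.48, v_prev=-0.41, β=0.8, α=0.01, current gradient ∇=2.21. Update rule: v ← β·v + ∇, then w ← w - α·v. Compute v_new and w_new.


v_new = 0.8·-0.41 + 2.21 = -0.328 + 2.21 = 1.882
w_new = -1.48 - 0.01·1.882 = -1.48 - 0.01882 = -1.49882

v_new=1.882, w_new=-1.49882


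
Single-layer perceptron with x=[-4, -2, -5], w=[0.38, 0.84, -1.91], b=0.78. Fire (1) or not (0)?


z = (-4)·(0.38) + (-2)·(0.84) + (-5)·(-1.91) + 0.78
  = 7.13
step(z) = 1 (z≥0)

1


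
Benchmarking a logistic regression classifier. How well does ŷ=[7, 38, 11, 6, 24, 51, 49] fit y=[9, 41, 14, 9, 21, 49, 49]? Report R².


ȳ = 27.4286
SS_res = Σ(y-ŷ)² = 44
SS_tot = Σ(y-ȳ)² = 2015.71
R² = 1 - SS_res/SS_tot = 1 - 0.0218 = 0.9782

0.9782


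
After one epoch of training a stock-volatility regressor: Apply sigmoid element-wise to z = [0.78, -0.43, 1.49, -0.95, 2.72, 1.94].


σ(0.78) = 1/(1+e^-0.78) = 0.6857
σ(-0.43) = 1/(1+e^0.43) = 0.3941
σ(1.49) = 1/(1+e^-1.49) = 0.8161
σ(-0.95) = 1/(1+e^0.95) = 0.2789
σ(2.72) = 1/(1+e^-2.72) = 0.9382
σ(1.94) = 1/(1+e^-1.94) = 0.8744
result = [0.6857, 0.3941, 0.8161, 0.2789, 0.9382, 0.8744]

[0.6857, 0.3941, 0.8161, 0.2789, 0.9382, 0.8744]


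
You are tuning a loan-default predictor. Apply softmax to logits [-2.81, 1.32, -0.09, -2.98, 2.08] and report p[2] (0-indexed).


Exponentials: e^-2.81=0.0602, e^1.32=3.7434, e^-0.09=0.9139, e^-2.98=0.0508, e^2.08=8.0045
Sum = 12.7728
Softmax = [0.0047, 0.2931, 0.0716, 0.004, 0.6267]
p[2] = 0.9139/12.7728 = 0.0716

0.0716


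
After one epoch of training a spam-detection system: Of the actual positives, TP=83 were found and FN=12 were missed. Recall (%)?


Recall = TP/(TP+FN)
= 83/(83+12)
= 83/95 = 87.37%

87.37%


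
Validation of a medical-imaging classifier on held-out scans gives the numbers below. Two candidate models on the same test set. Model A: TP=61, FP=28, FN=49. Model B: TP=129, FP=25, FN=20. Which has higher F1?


Model A: P=61/89=0.6854, R=61/110=0.5545, F1=2PR/(P+R)=2TP/(2TP+FP+FN)=122/199=0.6131
Model B: P=129/154=0.8377, R=129/149=0.8658, F1=2PR/(P+R)=2TP/(2TP+FP+FN)=258/303=0.8515
0.6131 < 0.8515 → Model B

Model B


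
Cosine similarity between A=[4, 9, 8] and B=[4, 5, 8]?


A·B = 4·4 + 9·5 + 8·8 = 125
‖A‖ = √161 = 12.6886, ‖B‖ = √105 = 10.247
cos = 125/(√161·√105) = 125/√16905 = 0.9614

0.9614


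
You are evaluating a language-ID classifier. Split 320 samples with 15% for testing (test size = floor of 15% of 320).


Test = ⌊320·15/100⌋ = 48
Train = 320 - 48 = 272

Train: 272, Test: 48


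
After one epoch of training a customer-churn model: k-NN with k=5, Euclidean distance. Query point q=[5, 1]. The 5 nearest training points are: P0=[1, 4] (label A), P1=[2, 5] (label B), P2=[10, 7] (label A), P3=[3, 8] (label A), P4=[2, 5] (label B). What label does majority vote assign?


d(q,P0) = 5.0  (label A)
d(q,P1) = 5.0  (label B)
d(q,P2) = 7.8102  (label A)
d(q,P3) = 7.2801  (label A)
d(q,P4) = 5.0  (label B)
Votes: A=3, B=2
Majority → A

A


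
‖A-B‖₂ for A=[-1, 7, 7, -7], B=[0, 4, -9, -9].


d = √((-1-0)² + (7-4)² + (7+ 9)² + (-7+ 9)²)
  = √(1 + 9 + 256 + 4)
  = √270 = 16.4317

16.4317


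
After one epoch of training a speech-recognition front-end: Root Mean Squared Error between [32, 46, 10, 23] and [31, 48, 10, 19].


MSE = 21/4 = 5.25
RMSE = √(21/4) = 2.2913

2.2913


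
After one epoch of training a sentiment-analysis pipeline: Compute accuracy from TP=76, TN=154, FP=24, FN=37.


Accuracy = (TP+TN)/(TP+TN+FP+FN)
= (76+154)/(291)
= 230/291 = 79.04%

79.04%


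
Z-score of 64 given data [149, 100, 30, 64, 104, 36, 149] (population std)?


μ = 90.2857, σ = 45.4335
z = (64 - 90.2857)/45.4335 = -0.5786

-0.5786


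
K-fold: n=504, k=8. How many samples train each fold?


Fold size = 504/8 = 63
Training per fold = 504 - 63 = 441

441


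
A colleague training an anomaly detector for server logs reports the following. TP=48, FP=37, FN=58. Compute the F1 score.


Precision = 48/85 = 0.5647
Recall = 48/106 = 0.4528
F1 = 2·P·R/(P+R) = 2·TP/(2·TP+FP+FN) = 96/(96+37+58) = 96/191 = 0.5026

0.5026


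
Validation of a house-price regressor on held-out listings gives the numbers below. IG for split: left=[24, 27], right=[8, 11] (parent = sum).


Parent = [32, 38], H_parent = 0.9947
H_left = 0.9975 (n=51), H_right = 0.9819 (n=19)
H_children = (51/70)·0.9975 + (19/70)·0.9819 = 0.9933
IG = 0.9947 - 0.9933 = 0.0014

0.0014


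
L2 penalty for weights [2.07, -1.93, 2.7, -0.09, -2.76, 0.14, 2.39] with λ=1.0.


‖w‖₂² = (2.07)² + (-1.93)² + (2.7)² + (-0.09)² + (-2.76)² + (0.14)² + (2.39)²
     = 4.2849 + 3.7249 + 7.29 + 0.0081 + 7.6176 + 0.0196 + 5.7121
     = 28.6572
λ·‖w‖₂² = 1.0·28.6572 = 28.6572

28.6572


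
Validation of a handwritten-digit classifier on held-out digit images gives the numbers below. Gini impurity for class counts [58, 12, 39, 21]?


Probabilities: [58/130, 12/130, 39/130, 21/130] ≈ [0.4462, 0.0923, 0.3, 0.1615]
Σpᵢ² = (3364 + 144 + 1521 + 441)/130² = 5470/16900
Gini = 1 - Σpᵢ² = 1 - 5470/16900 = 0.6763

0.6763


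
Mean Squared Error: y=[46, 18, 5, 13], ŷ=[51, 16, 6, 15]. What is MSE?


Squared errors: (46-51)²=25, (18-16)²=4, (5-6)²=1, (13-15)²=4
Sum = 34
MSE = 34/4 = 17/2

17/2


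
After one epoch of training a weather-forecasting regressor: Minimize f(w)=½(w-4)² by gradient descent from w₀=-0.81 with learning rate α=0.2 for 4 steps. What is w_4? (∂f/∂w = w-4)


step 1: grad = -0.81-4 = -4.81; w = -0.81 - 0.2·(-4.81) = 0.152
step 2: grad = 0.152-4 = -3.848; w = 0.152 - 0.2·(-3.848) = 0.9216
step 3: grad = 0.9216-4 = -3.0784; w = 0.9216 - 0.2·(-3.0784) = 1.53728
step 4: grad = 1.53728-4 = -2.46272; w = 1.53728 - 0.2·(-2.46272) = 2.029824

2.029824


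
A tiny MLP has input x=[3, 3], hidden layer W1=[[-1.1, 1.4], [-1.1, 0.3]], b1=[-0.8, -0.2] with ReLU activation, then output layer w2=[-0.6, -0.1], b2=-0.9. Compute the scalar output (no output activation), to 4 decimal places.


z1[0] = (-1.1)·(3) + (1.4)·(3) - 0.8 = 0.1
z1[1] = (-1.1)·(3) + (0.3)·(3) - 0.2 = -2.6
h = ReLU(z1) = [0.1, 0.0]
output = (-0.6)·(0.1) + (-0.1)·(0.0) - 0.9 = -0.96

-0.96
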